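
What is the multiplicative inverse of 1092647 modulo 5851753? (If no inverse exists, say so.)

Apply the Euclidean algorithm to 5851753 and 1092647:
5851753 = 5×1092647 + 388518
1092647 = 2×388518 + 315611
388518 = 1×315611 + 72907
315611 = 4×72907 + 23983
72907 = 3×23983 + 958
23983 = 25×958 + 33
958 = 29×33 + 1
33 = 33×1 + 0
gcd = 1, so the inverse exists. Back-substitute:
1 = 958 − 29·33
1 = −29·23983 + 726·958
1 = 726·72907 − 2207·23983
1 = −2207·315611 + 9554·72907
1 = 9554·388518 − 11761·315611
1 = −11761·1092647 + 33076·388518
1 = 33076·5851753 − 177141·1092647
Thus 1092647·(-177141) ≡ 1 (mod 5851753); reducing, -177141 mod 5851753 = 5674612.

5674612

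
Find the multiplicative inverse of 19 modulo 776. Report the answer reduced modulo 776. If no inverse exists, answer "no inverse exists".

gcd(776, 19) by repeated division:
776 = 40*19 + 16
19 = 1*16 + 3
16 = 5*3 + 1
3 = 3*1 + 0
Since gcd(19, 776) = 1, back-substitute to write 1 as a combination:
1 = 16 − 5·3
1 = −5·19 + 6·16
1 = 6·776 − 245·19
Thus 19·(-245) ≡ 1 (mod 776); reducing, -245 mod 776 = 531.

531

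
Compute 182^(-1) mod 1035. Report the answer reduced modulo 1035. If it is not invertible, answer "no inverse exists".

563

Extended Euclidean algorithm:
1035 = 5·182 + 125
182 = 1·125 + 57
125 = 2·57 + 11
57 = 5·11 + 2
11 = 5·2 + 1
2 = 2·1 + 0
Since gcd(182, 1035) = 1, back-substitute to write 1 as a combination:
1 = 11 − 5·2
1 = −5·57 + 26·11
1 = 26·125 − 57·57
1 = −57·182 + 83·125
1 = 83·1035 − 472·182
Thus 182·(-472) ≡ 1 (mod 1035); reducing, -472 mod 1035 = 563.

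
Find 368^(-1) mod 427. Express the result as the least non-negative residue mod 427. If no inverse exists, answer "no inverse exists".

275

Run Euclid on (427, 368):
427 = 1*368 + 59
368 = 6*59 + 14
59 = 4*14 + 3
14 = 4*3 + 2
3 = 1*2 + 1
2 = 2*1 + 0
The gcd is 1. Working backward:
1 = 3 − 2
1 = −14 + 5·3
1 = 5·59 − 21·14
1 = −21·368 + 131·59
1 = 131·427 − 152·368
Thus 368·(-152) ≡ 1 (mod 427); reducing, -152 mod 427 = 275.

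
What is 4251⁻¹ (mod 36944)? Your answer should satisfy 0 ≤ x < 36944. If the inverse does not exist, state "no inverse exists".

4467

Apply the Euclidean algorithm to 36944 and 4251:
36944 = 8×4251 + 2936
4251 = 1×2936 + 1315
2936 = 2×1315 + 306
1315 = 4×306 + 91
306 = 3×91 + 33
91 = 2×33 + 25
33 = 1×25 + 8
25 = 3×8 + 1
8 = 8×1 + 0
Since gcd(4251, 36944) = 1, back-substitute to write 1 as a combination:
1 = 25 − 3·8
1 = −3·33 + 4·25
1 = 4·91 − 11·33
1 = −11·306 + 37·91
1 = 37·1315 − 159·306
1 = −159·2936 + 355·1315
1 = 355·4251 − 514·2936
1 = −514·36944 + 4467·4251
So 4251·4467 ≡ 1 (mod 36944).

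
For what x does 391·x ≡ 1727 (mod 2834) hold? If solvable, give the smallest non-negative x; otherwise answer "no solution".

635

First find gcd(391, 2834):
2834 = 7×391 + 97
391 = 4×97 + 3
97 = 32×3 + 1
3 = 3×1 + 0
gcd = 1, so a unique solution mod 2834 exists.
Back-substitute for the Bézout coefficients:
1 = 97 − 32·3
1 = −32·391 + 129·97
1 = 129·2834 − 935·391
So 391·(-935) ≡ 1 (mod 2834), giving 391⁻¹ ≡ 1899.
x ≡ 391⁻¹·1727 ≡ 1899·1727 ≡ 635 (mod 2834).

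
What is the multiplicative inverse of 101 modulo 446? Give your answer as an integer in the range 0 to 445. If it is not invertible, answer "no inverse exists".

53

Run Euclid on (446, 101):
446 = 4×101 + 42
101 = 2×42 + 17
42 = 2×17 + 8
17 = 2×8 + 1
8 = 8×1 + 0
gcd = 1, so the inverse exists. Back-substitute:
1 = 17 − 2·8
1 = −2·42 + 5·17
1 = 5·101 − 12·42
1 = −12·446 + 53·101
So 101·53 ≡ 1 (mod 446).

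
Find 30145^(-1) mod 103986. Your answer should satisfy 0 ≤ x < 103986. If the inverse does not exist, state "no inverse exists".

11311

gcd(103986, 30145) by repeated division:
103986 = 3·30145 + 13551
30145 = 2·13551 + 3043
13551 = 4·3043 + 1379
3043 = 2·1379 + 285
1379 = 4·285 + 239
285 = 1·239 + 46
239 = 5·46 + 9
46 = 5·9 + 1
9 = 9·1 + 0
gcd = 1, so the inverse exists. Back-substitute:
1 = 46 − 5·9
1 = −5·239 + 26·46
1 = 26·285 − 31·239
1 = −31·1379 + 150·285
1 = 150·3043 − 331·1379
1 = −331·13551 + 1474·3043
1 = 1474·30145 − 3279·13551
1 = −3279·103986 + 11311·30145
So 30145·11311 ≡ 1 (mod 103986).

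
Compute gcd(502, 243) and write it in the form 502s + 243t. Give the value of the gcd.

Euclidean algorithm:
502 = 2·243 + 16
243 = 15·16 + 3
16 = 5·3 + 1
3 = 3·1 + 0
gcd(502, 243) = 1.
Back-substituting:
1 = 16 − 5·3
1 = −5·243 + 76·16
1 = 76·502 − 157·243
So 1 = (76)·502 + (-157)·243.

1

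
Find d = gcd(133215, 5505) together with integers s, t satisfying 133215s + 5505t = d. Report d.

15

Repeated division:
133215 = 24·5505 + 1095
5505 = 5·1095 + 30
1095 = 36·30 + 15
30 = 2·15 + 0
gcd(133215, 5505) = 15.
Working backward:
15 = 1095 − 36·30
15 = −36·5505 + 181·1095
15 = 181·133215 − 4380·5505
So 15 = (181)·133215 + (-4380)·5505.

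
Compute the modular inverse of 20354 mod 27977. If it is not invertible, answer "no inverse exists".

Extended Euclidean algorithm:
27977 = 1×20354 + 7623
20354 = 2×7623 + 5108
7623 = 1×5108 + 2515
5108 = 2×2515 + 78
2515 = 32×78 + 19
78 = 4×19 + 2
19 = 9×2 + 1
2 = 2×1 + 0
gcd = 1, so the inverse exists. Back-substitute:
1 = 19 − 9·2
1 = −9·78 + 37·19
1 = 37·2515 − 1193·78
1 = −1193·5108 + 2423·2515
1 = 2423·7623 − 3616·5108
1 = −3616·20354 + 9655·7623
1 = 9655·27977 − 13271·20354
Thus 20354·(-13271) ≡ 1 (mod 27977); reducing, -13271 mod 27977 = 14706.

14706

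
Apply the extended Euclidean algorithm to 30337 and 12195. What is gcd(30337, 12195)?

1

Apply Euclid's algorithm to 30337 and 12195:
30337 = 2*12195 + 5947
12195 = 2*5947 + 301
5947 = 19*301 + 228
301 = 1*228 + 73
228 = 3*73 + 9
73 = 8*9 + 1
9 = 9*1 + 0
gcd(30337, 12195) = 1.
Working backward:
1 = 73 − 8·9
1 = −8·228 + 25·73
1 = 25·301 − 33·228
1 = −33·5947 + 652·301
1 = 652·12195 − 1337·5947
1 = −1337·30337 + 3326·12195
So 1 = (-1337)·30337 + (3326)·12195.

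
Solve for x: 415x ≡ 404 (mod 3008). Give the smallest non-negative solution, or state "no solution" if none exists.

First find gcd(415, 3008):
3008 = 7·415 + 103
415 = 4·103 + 3
103 = 34·3 + 1
3 = 3·1 + 0
gcd = 1, so a unique solution mod 3008 exists.
Back-substitute for the Bézout coefficients:
1 = 103 − 34·3
1 = −34·415 + 137·103
1 = 137·3008 − 993·415
So 415·(-993) ≡ 1 (mod 3008), giving 415⁻¹ ≡ 2015.
x ≡ 415⁻¹·404 ≡ 2015·404 ≡ 1900 (mod 3008).

1900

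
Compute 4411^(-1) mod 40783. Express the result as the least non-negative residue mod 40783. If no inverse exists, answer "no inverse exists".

5982

Apply the Euclidean algorithm to 40783 and 4411:
40783 = 9×4411 + 1084
4411 = 4×1084 + 75
1084 = 14×75 + 34
75 = 2×34 + 7
34 = 4×7 + 6
7 = 1×6 + 1
6 = 6×1 + 0
The gcd is 1. Working backward:
1 = 7 − 6
1 = −34 + 5·7
1 = 5·75 − 11·34
1 = −11·1084 + 159·75
1 = 159·4411 − 647·1084
1 = −647·40783 + 5982·4411
So 4411·5982 ≡ 1 (mod 40783).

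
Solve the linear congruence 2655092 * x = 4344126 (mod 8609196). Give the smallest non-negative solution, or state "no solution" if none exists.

gcd(2655092, 8609196):
8609196 = 3*2655092 + 643920
2655092 = 4*643920 + 79412
643920 = 8*79412 + 8624
79412 = 9*8624 + 1796
8624 = 4*1796 + 1440
1796 = 1*1440 + 356
1440 = 4*356 + 16
356 = 22*16 + 4
16 = 4*4 + 0
gcd = 4, but 4 ∤ 4344126, so the congruence has no solution.

no solution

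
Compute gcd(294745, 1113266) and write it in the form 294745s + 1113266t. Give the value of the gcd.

11

Euclidean algorithm:
1113266 = 3×294745 + 229031
294745 = 1×229031 + 65714
229031 = 3×65714 + 31889
65714 = 2×31889 + 1936
31889 = 16×1936 + 913
1936 = 2×913 + 110
913 = 8×110 + 33
110 = 3×33 + 11
33 = 3×11 + 0
gcd(294745, 1113266) = 11.
Express as a combination:
11 = 110 − 3·33
11 = −3·913 + 25·110
11 = 25·1936 − 53·913
11 = −53·31889 + 873·1936
11 = 873·65714 − 1799·31889
11 = −1799·229031 + 6270·65714
11 = 6270·294745 − 8069·229031
11 = −8069·1113266 + 30477·294745
So 11 = (-8069)·1113266 + (30477)·294745.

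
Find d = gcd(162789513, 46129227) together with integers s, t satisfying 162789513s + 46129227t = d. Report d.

3

Apply Euclid's algorithm to 162789513 and 46129227:
162789513 = 3*46129227 + 24401832
46129227 = 1*24401832 + 21727395
24401832 = 1*21727395 + 2674437
21727395 = 8*2674437 + 331899
2674437 = 8*331899 + 19245
331899 = 17*19245 + 4734
19245 = 4*4734 + 309
4734 = 15*309 + 99
309 = 3*99 + 12
99 = 8*12 + 3
12 = 4*3 + 0
gcd(162789513, 46129227) = 3.
Back-substituting:
3 = 99 − 8·12
3 = −8·309 + 25·99
3 = 25·4734 − 383·309
3 = −383·19245 + 1557·4734
3 = 1557·331899 − 26852·19245
3 = −26852·2674437 + 216373·331899
3 = 216373·21727395 − 1757836·2674437
3 = −1757836·24401832 + 1974209·21727395
3 = 1974209·46129227 − 3732045·24401832
3 = −3732045·162789513 + 13170344·46129227
So 3 = (-3732045)·162789513 + (13170344)·46129227.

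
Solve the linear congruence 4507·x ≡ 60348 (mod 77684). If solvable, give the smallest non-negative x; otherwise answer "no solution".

First find gcd(4507, 77684):
77684 = 17×4507 + 1065
4507 = 4×1065 + 247
1065 = 4×247 + 77
247 = 3×77 + 16
77 = 4×16 + 13
16 = 1×13 + 3
13 = 4×3 + 1
3 = 3×1 + 0
gcd = 1, so a unique solution mod 77684 exists.
Back-substitute for the Bézout coefficients:
1 = 13 − 4·3
1 = −4·16 + 5·13
1 = 5·77 − 24·16
1 = −24·247 + 77·77
1 = 77·1065 − 332·247
1 = −332·4507 + 1405·1065
1 = 1405·77684 − 24217·4507
So 4507·(-24217) ≡ 1 (mod 77684), giving 4507⁻¹ ≡ 53467.
x ≡ 4507⁻¹·60348 ≡ 53467·60348 ≡ 21576 (mod 77684).

21576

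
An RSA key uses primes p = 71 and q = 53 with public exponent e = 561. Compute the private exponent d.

φ(n) = (p−1)(q−1) = 70·52 = 3640.
Need d with 561·d ≡ 1 (mod 3640). Apply the extended Euclidean algorithm:
3640 = 6×561 + 274
561 = 2×274 + 13
274 = 21×13 + 1
13 = 13×1 + 0
Back-substitute:
1 = 274 − 21·13
1 = −21·561 + 43·274
1 = 43·3640 − 279·561
So 561·(-279) ≡ 1 (mod 3640), hence d ≡ -279 ≡ 3361 (mod 3640).

3361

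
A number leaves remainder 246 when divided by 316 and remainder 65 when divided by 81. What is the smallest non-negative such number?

Write x = 246 + 316·k. Then 316·k ≡ 65 − 246 ≡ 62 (mod 81).
Need 316⁻¹ mod 81. Extended Euclid on (81, 73):
81 = 1×73 + 8
73 = 9×8 + 1
8 = 8×1 + 0
Back-substitute:
1 = 73 − 9·8
1 = −9·81 + 10·73
316⁻¹ ≡ 10 (mod 81), so k ≡ 10·62 ≡ 53 (mod 81).
x = 246 + 316·53 = 16994.

16994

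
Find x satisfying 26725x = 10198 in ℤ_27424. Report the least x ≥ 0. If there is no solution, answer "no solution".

First find gcd(26725, 27424):
27424 = 1·26725 + 699
26725 = 38·699 + 163
699 = 4·163 + 47
163 = 3·47 + 22
47 = 2·22 + 3
22 = 7·3 + 1
3 = 3·1 + 0
gcd = 1, so a unique solution mod 27424 exists.
Back-substitute for the Bézout coefficients:
1 = 22 − 7·3
1 = −7·47 + 15·22
1 = 15·163 − 52·47
1 = −52·699 + 223·163
1 = 223·26725 − 8526·699
1 = −8526·27424 + 8749·26725
So 26725·(8749) ≡ 1 (mod 27424), giving 26725⁻¹ ≡ 8749.
x ≡ 26725⁻¹·10198 ≡ 8749·10198 ≡ 12030 (mod 27424).

12030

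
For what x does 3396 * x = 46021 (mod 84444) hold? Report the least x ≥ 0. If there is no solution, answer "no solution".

gcd(3396, 84444):
84444 = 24*3396 + 2940
3396 = 1*2940 + 456
2940 = 6*456 + 204
456 = 2*204 + 48
204 = 4*48 + 12
48 = 4*12 + 0
gcd = 12, but 12 ∤ 46021, so the congruence has no solution.

no solution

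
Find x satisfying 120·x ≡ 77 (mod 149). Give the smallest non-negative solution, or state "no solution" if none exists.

First find gcd(120, 149):
149 = 1×120 + 29
120 = 4×29 + 4
29 = 7×4 + 1
4 = 4×1 + 0
gcd = 1, so a unique solution mod 149 exists.
Back-substitute for the Bézout coefficients:
1 = 29 − 7·4
1 = −7·120 + 29·29
1 = 29·149 − 36·120
So 120·(-36) ≡ 1 (mod 149), giving 120⁻¹ ≡ 113.
x ≡ 120⁻¹·77 ≡ 113·77 ≡ 59 (mod 149).

59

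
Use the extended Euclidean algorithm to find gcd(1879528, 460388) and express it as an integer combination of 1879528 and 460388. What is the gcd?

Euclidean algorithm:
1879528 = 4*460388 + 37976
460388 = 12*37976 + 4676
37976 = 8*4676 + 568
4676 = 8*568 + 132
568 = 4*132 + 40
132 = 3*40 + 12
40 = 3*12 + 4
12 = 3*4 + 0
gcd(1879528, 460388) = 4.
Express as a combination:
4 = 40 − 3·12
4 = −3·132 + 10·40
4 = 10·568 − 43·132
4 = −43·4676 + 354·568
4 = 354·37976 − 2875·4676
4 = −2875·460388 + 34854·37976
4 = 34854·1879528 − 142291·460388
So 4 = (34854)·1879528 + (-142291)·460388.

4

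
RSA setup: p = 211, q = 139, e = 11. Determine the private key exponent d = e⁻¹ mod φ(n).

23711

φ(n) = (p−1)(q−1) = 210·138 = 28980.
Need d with 11·d ≡ 1 (mod 28980). Apply the extended Euclidean algorithm:
28980 = 2634·11 + 6
11 = 1·6 + 5
6 = 1·5 + 1
5 = 5·1 + 0
Back-substitute:
1 = 6 − 5
1 = −11 + 2·6
1 = 2·28980 − 5269·11
So 11·(-5269) ≡ 1 (mod 28980), hence d ≡ -5269 ≡ 23711 (mod 28980).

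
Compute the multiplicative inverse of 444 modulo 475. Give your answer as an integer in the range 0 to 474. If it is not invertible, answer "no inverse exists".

429

gcd(475, 444) by repeated division:
475 = 1×444 + 31
444 = 14×31 + 10
31 = 3×10 + 1
10 = 10×1 + 0
gcd = 1, so the inverse exists. Back-substitute:
1 = 31 − 3·10
1 = −3·444 + 43·31
1 = 43·475 − 46·444
Thus 444·(-46) ≡ 1 (mod 475); reducing, -46 mod 475 = 429.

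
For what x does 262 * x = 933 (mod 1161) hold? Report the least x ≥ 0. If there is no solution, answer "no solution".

First find gcd(262, 1161):
1161 = 4*262 + 113
262 = 2*113 + 36
113 = 3*36 + 5
36 = 7*5 + 1
5 = 5*1 + 0
gcd = 1, so a unique solution mod 1161 exists.
Back-substitute for the Bézout coefficients:
1 = 36 − 7·5
1 = −7·113 + 22·36
1 = 22·262 − 51·113
1 = −51·1161 + 226·262
So 262·(226) ≡ 1 (mod 1161), giving 262⁻¹ ≡ 226.
x ≡ 262⁻¹·933 ≡ 226·933 ≡ 717 (mod 1161).

717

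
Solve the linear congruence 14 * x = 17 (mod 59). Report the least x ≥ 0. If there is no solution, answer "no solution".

First find gcd(14, 59):
59 = 4*14 + 3
14 = 4*3 + 2
3 = 1*2 + 1
2 = 2*1 + 0
gcd = 1, so a unique solution mod 59 exists.
Back-substitute for the Bézout coefficients:
1 = 3 − 2
1 = −14 + 5·3
1 = 5·59 − 21·14
So 14·(-21) ≡ 1 (mod 59), giving 14⁻¹ ≡ 38.
x ≡ 14⁻¹·17 ≡ 38·17 ≡ 56 (mod 59).

56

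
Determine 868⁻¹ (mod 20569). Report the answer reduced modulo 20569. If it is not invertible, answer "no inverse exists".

19787

Apply the Euclidean algorithm to 20569 and 868:
20569 = 23×868 + 605
868 = 1×605 + 263
605 = 2×263 + 79
263 = 3×79 + 26
79 = 3×26 + 1
26 = 26×1 + 0
The gcd is 1. Working backward:
1 = 79 − 3·26
1 = −3·263 + 10·79
1 = 10·605 − 23·263
1 = −23·868 + 33·605
1 = 33·20569 − 782·868
So 868·(-782) ≡ 1 (mod 20569), and -782 ≡ 19787 (mod 20569).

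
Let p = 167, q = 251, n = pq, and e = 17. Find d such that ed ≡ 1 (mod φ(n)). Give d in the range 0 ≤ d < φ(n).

26853

φ(n) = (p−1)(q−1) = 166·250 = 41500.
Need d with 17·d ≡ 1 (mod 41500). Apply the extended Euclidean algorithm:
41500 = 2441*17 + 3
17 = 5*3 + 2
3 = 1*2 + 1
2 = 2*1 + 0
Back-substitute:
1 = 3 − 2
1 = −17 + 6·3
1 = 6·41500 − 14647·17
So 17·(-14647) ≡ 1 (mod 41500), hence d ≡ -14647 ≡ 26853 (mod 41500).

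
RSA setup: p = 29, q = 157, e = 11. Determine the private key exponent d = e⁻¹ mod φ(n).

φ(n) = (p−1)(q−1) = 28·156 = 4368.
Need d with 11·d ≡ 1 (mod 4368). Apply the extended Euclidean algorithm:
4368 = 397×11 + 1
11 = 11×1 + 0
Back-substitute:
1 = 4368 − 397·11
So 11·(-397) ≡ 1 (mod 4368), hence d ≡ -397 ≡ 3971 (mod 4368).

3971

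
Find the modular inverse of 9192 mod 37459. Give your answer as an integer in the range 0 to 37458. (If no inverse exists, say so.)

28677

Extended Euclidean algorithm:
37459 = 4×9192 + 691
9192 = 13×691 + 209
691 = 3×209 + 64
209 = 3×64 + 17
64 = 3×17 + 13
17 = 1×13 + 4
13 = 3×4 + 1
4 = 4×1 + 0
The gcd is 1. Working backward:
1 = 13 − 3·4
1 = −3·17 + 4·13
1 = 4·64 − 15·17
1 = −15·209 + 49·64
1 = 49·691 − 162·209
1 = −162·9192 + 2155·691
1 = 2155·37459 − 8782·9192
So 9192·(-8782) ≡ 1 (mod 37459), and -8782 ≡ 28677 (mod 37459).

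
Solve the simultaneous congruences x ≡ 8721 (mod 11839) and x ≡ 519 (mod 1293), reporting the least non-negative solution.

Write x = 8721 + 11839·k. Then 11839·k ≡ 519 − 8721 ≡ 849 (mod 1293).
Need 11839⁻¹ mod 1293. Extended Euclid on (1293, 202):
1293 = 6·202 + 81
202 = 2·81 + 40
81 = 2·40 + 1
40 = 40·1 + 0
Back-substitute:
1 = 81 − 2·40
1 = −2·202 + 5·81
1 = 5·1293 − 32·202
11839⁻¹ ≡ 1261 (mod 1293), so k ≡ 1261·849 ≡ 1278 (mod 1293).
x = 8721 + 11839·1278 = 15138963.

15138963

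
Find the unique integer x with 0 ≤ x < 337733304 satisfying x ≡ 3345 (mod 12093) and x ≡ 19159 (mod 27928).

Write x = 3345 + 12093·k. Then 12093·k ≡ 19159 − 3345 ≡ 15814 (mod 27928).
Need 12093⁻¹ mod 27928. Extended Euclid on (27928, 12093):
27928 = 2×12093 + 3742
12093 = 3×3742 + 867
3742 = 4×867 + 274
867 = 3×274 + 45
274 = 6×45 + 4
45 = 11×4 + 1
4 = 4×1 + 0
Back-substitute:
1 = 45 − 11·4
1 = −11·274 + 67·45
1 = 67·867 − 212·274
1 = −212·3742 + 915·867
1 = 915·12093 − 2957·3742
1 = −2957·27928 + 6829·12093
12093⁻¹ ≡ 6829 (mod 27928), so k ≡ 6829·15814 ≡ 24158 (mod 27928).
x = 3345 + 12093·24158 = 292146039.

292146039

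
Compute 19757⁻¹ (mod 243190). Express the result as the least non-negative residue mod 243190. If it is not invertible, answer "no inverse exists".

6253

Extended Euclidean algorithm:
243190 = 12×19757 + 6106
19757 = 3×6106 + 1439
6106 = 4×1439 + 350
1439 = 4×350 + 39
350 = 8×39 + 38
39 = 1×38 + 1
38 = 38×1 + 0
gcd = 1, so the inverse exists. Back-substitute:
1 = 39 − 38
1 = −350 + 9·39
1 = 9·1439 − 37·350
1 = −37·6106 + 157·1439
1 = 157·19757 − 508·6106
1 = −508·243190 + 6253·19757
So 19757·6253 ≡ 1 (mod 243190).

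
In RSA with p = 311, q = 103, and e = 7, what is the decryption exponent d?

27103

φ(n) = (p−1)(q−1) = 310·102 = 31620.
Need d with 7·d ≡ 1 (mod 31620). Apply the extended Euclidean algorithm:
31620 = 4517·7 + 1
7 = 7·1 + 0
Back-substitute:
1 = 31620 − 4517·7
So 7·(-4517) ≡ 1 (mod 31620), hence d ≡ -4517 ≡ 27103 (mod 31620).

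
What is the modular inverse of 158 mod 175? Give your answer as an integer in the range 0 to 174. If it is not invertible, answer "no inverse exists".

Run Euclid on (175, 158):
175 = 1*158 + 17
158 = 9*17 + 5
17 = 3*5 + 2
5 = 2*2 + 1
2 = 2*1 + 0
gcd = 1, so the inverse exists. Back-substitute:
1 = 5 − 2·2
1 = −2·17 + 7·5
1 = 7·158 − 65·17
1 = −65·175 + 72·158
So 158·72 ≡ 1 (mod 175).

72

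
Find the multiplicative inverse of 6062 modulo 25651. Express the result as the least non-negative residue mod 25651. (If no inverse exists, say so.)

24682

Run Euclid on (25651, 6062):
25651 = 4·6062 + 1403
6062 = 4·1403 + 450
1403 = 3·450 + 53
450 = 8·53 + 26
53 = 2·26 + 1
26 = 26·1 + 0
gcd = 1, so the inverse exists. Back-substitute:
1 = 53 − 2·26
1 = −2·450 + 17·53
1 = 17·1403 − 53·450
1 = −53·6062 + 229·1403
1 = 229·25651 − 969·6062
Hence 6062⁻¹ ≡ -969 ≡ 24682 (mod 25651).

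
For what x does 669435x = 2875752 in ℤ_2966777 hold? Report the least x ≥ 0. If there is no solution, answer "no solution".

First find gcd(669435, 2966777):
2966777 = 4*669435 + 289037
669435 = 2*289037 + 91361
289037 = 3*91361 + 14954
91361 = 6*14954 + 1637
14954 = 9*1637 + 221
1637 = 7*221 + 90
221 = 2*90 + 41
90 = 2*41 + 8
41 = 5*8 + 1
8 = 8*1 + 0
gcd = 1, so a unique solution mod 2966777 exists.
Back-substitute for the Bézout coefficients:
1 = 41 − 5·8
1 = −5·90 + 11·41
1 = 11·221 − 27·90
1 = −27·1637 + 200·221
1 = 200·14954 − 1827·1637
1 = −1827·91361 + 11162·14954
1 = 11162·289037 − 35313·91361
1 = −35313·669435 + 81788·289037
1 = 81788·2966777 − 362465·669435
So 669435·(-362465) ≡ 1 (mod 2966777), giving 669435⁻¹ ≡ 2604312.
x ≡ 669435⁻¹·2875752 ≡ 2604312·2875752 ≡ 2816385 (mod 2966777).

2816385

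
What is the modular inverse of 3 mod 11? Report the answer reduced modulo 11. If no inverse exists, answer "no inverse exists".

4

gcd(11, 3) by repeated division:
11 = 3·3 + 2
3 = 1·2 + 1
2 = 2·1 + 0
Since gcd(3, 11) = 1, back-substitute to write 1 as a combination:
1 = 3 − 2
1 = −11 + 4·3
So 3·4 ≡ 1 (mod 11).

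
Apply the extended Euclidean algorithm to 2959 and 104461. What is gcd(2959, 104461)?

1

Apply Euclid's algorithm to 104461 and 2959:
104461 = 35·2959 + 896
2959 = 3·896 + 271
896 = 3·271 + 83
271 = 3·83 + 22
83 = 3·22 + 17
22 = 1·17 + 5
17 = 3·5 + 2
5 = 2·2 + 1
2 = 2·1 + 0
gcd(2959, 104461) = 1.
Express as a combination:
1 = 5 − 2·2
1 = −2·17 + 7·5
1 = 7·22 − 9·17
1 = −9·83 + 34·22
1 = 34·271 − 111·83
1 = −111·896 + 367·271
1 = 367·2959 − 1212·896
1 = −1212·104461 + 42787·2959
So 1 = (-1212)·104461 + (42787)·2959.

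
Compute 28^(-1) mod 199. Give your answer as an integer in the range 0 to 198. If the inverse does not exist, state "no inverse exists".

64

gcd(199, 28) by repeated division:
199 = 7×28 + 3
28 = 9×3 + 1
3 = 3×1 + 0
gcd = 1, so the inverse exists. Back-substitute:
1 = 28 − 9·3
1 = −9·199 + 64·28
So 28·64 ≡ 1 (mod 199).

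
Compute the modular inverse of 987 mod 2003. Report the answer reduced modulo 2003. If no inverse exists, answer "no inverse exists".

69

Apply the Euclidean algorithm to 2003 and 987:
2003 = 2×987 + 29
987 = 34×29 + 1
29 = 29×1 + 0
gcd = 1, so the inverse exists. Back-substitute:
1 = 987 − 34·29
1 = −34·2003 + 69·987
So 987·69 ≡ 1 (mod 2003).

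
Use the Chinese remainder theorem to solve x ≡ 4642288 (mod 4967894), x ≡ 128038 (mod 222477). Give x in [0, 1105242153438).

Write x = 4642288 + 4967894·k. Then 4967894·k ≡ 128038 − 4642288 ≡ 157767 (mod 222477).
Need 4967894⁻¹ mod 222477. Extended Euclid on (222477, 73400):
222477 = 3×73400 + 2277
73400 = 32×2277 + 536
2277 = 4×536 + 133
536 = 4×133 + 4
133 = 33×4 + 1
4 = 4×1 + 0
Back-substitute:
1 = 133 − 33·4
1 = −33·536 + 133·133
1 = 133·2277 − 565·536
1 = −565·73400 + 18213·2277
1 = 18213·222477 − 55204·73400
4967894⁻¹ ≡ 167273 (mod 222477), so k ≡ 167273·157767 ≡ 160128 (mod 222477).
x = 4642288 + 4967894·160128 = 795503572720.

795503572720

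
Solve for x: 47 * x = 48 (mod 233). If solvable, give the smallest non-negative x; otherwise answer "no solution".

First find gcd(47, 233):
233 = 4×47 + 45
47 = 1×45 + 2
45 = 22×2 + 1
2 = 2×1 + 0
gcd = 1, so a unique solution mod 233 exists.
Back-substitute for the Bézout coefficients:
1 = 45 − 22·2
1 = −22·47 + 23·45
1 = 23·233 − 114·47
So 47·(-114) ≡ 1 (mod 233), giving 47⁻¹ ≡ 119.
x ≡ 47⁻¹·48 ≡ 119·48 ≡ 120 (mod 233).

120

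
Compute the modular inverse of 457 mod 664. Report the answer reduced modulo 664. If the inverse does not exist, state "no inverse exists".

417

gcd(664, 457) by repeated division:
664 = 1·457 + 207
457 = 2·207 + 43
207 = 4·43 + 35
43 = 1·35 + 8
35 = 4·8 + 3
8 = 2·3 + 2
3 = 1·2 + 1
2 = 2·1 + 0
The gcd is 1. Working backward:
1 = 3 − 2
1 = −8 + 3·3
1 = 3·35 − 13·8
1 = −13·43 + 16·35
1 = 16·207 − 77·43
1 = −77·457 + 170·207
1 = 170·664 − 247·457
Hence 457⁻¹ ≡ -247 ≡ 417 (mod 664).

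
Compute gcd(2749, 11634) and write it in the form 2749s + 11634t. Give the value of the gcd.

Apply Euclid's algorithm to 11634 and 2749:
11634 = 4·2749 + 638
2749 = 4·638 + 197
638 = 3·197 + 47
197 = 4·47 + 9
47 = 5·9 + 2
9 = 4·2 + 1
2 = 2·1 + 0
gcd(2749, 11634) = 1.
Back-substituting:
1 = 9 − 4·2
1 = −4·47 + 21·9
1 = 21·197 − 88·47
1 = −88·638 + 285·197
1 = 285·2749 − 1228·638
1 = −1228·11634 + 5197·2749
So 1 = (-1228)·11634 + (5197)·2749.

1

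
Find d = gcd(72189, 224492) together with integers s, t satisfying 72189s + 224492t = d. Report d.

1

Euclidean algorithm:
224492 = 3·72189 + 7925
72189 = 9·7925 + 864
7925 = 9·864 + 149
864 = 5·149 + 119
149 = 1·119 + 30
119 = 3·30 + 29
30 = 1·29 + 1
29 = 29·1 + 0
gcd(72189, 224492) = 1.
Working backward:
1 = 30 − 29
1 = −119 + 4·30
1 = 4·149 − 5·119
1 = −5·864 + 29·149
1 = 29·7925 − 266·864
1 = −266·72189 + 2423·7925
1 = 2423·224492 − 7535·72189
So 1 = (2423)·224492 + (-7535)·72189.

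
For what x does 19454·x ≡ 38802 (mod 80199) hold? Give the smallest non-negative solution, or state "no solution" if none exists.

41532

First find gcd(19454, 80199):
80199 = 4×19454 + 2383
19454 = 8×2383 + 390
2383 = 6×390 + 43
390 = 9×43 + 3
43 = 14×3 + 1
3 = 3×1 + 0
gcd = 1, so a unique solution mod 80199 exists.
Back-substitute for the Bézout coefficients:
1 = 43 − 14·3
1 = −14·390 + 127·43
1 = 127·2383 − 776·390
1 = −776·19454 + 6335·2383
1 = 6335·80199 − 26116·19454
So 19454·(-26116) ≡ 1 (mod 80199), giving 19454⁻¹ ≡ 54083.
x ≡ 19454⁻¹·38802 ≡ 54083·38802 ≡ 41532 (mod 80199).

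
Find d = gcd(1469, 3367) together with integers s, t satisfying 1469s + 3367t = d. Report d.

13

Euclidean algorithm:
3367 = 2*1469 + 429
1469 = 3*429 + 182
429 = 2*182 + 65
182 = 2*65 + 52
65 = 1*52 + 13
52 = 4*13 + 0
gcd(1469, 3367) = 13.
Back-substituting:
13 = 65 − 52
13 = −182 + 3·65
13 = 3·429 − 7·182
13 = −7·1469 + 24·429
13 = 24·3367 − 55·1469
So 13 = (24)·3367 + (-55)·1469.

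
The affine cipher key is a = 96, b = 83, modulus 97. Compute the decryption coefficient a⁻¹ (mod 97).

96

Apply the Euclidean algorithm to 97 and 96:
97 = 1*96 + 1
96 = 96*1 + 0
Since gcd(96, 97) = 1, back-substitute to write 1 as a combination:
1 = 97 − 96
Hence 96⁻¹ ≡ -1 ≡ 96 (mod 97).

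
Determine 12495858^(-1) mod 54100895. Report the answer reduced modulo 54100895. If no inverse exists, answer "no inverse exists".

32360457

Extended Euclidean algorithm:
54100895 = 4×12495858 + 4117463
12495858 = 3×4117463 + 143469
4117463 = 28×143469 + 100331
143469 = 1×100331 + 43138
100331 = 2×43138 + 14055
43138 = 3×14055 + 973
14055 = 14×973 + 433
973 = 2×433 + 107
433 = 4×107 + 5
107 = 21×5 + 2
5 = 2×2 + 1
2 = 2×1 + 0
Since gcd(12495858, 54100895) = 1, back-substitute to write 1 as a combination:
1 = 5 − 2·2
1 = −2·107 + 43·5
1 = 43·433 − 174·107
1 = −174·973 + 391·433
1 = 391·14055 − 5648·973
1 = −5648·43138 + 17335·14055
1 = 17335·100331 − 40318·43138
1 = −40318·143469 + 57653·100331
1 = 57653·4117463 − 1654602·143469
1 = −1654602·12495858 + 5021459·4117463
1 = 5021459·54100895 − 21740438·12495858
So 12495858·(-21740438) ≡ 1 (mod 54100895), and -21740438 ≡ 32360457 (mod 54100895).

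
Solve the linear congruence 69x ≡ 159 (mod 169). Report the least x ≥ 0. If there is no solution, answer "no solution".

17

First find gcd(69, 169):
169 = 2*69 + 31
69 = 2*31 + 7
31 = 4*7 + 3
7 = 2*3 + 1
3 = 3*1 + 0
gcd = 1, so a unique solution mod 169 exists.
Back-substitute for the Bézout coefficients:
1 = 7 − 2·3
1 = −2·31 + 9·7
1 = 9·69 − 20·31
1 = −20·169 + 49·69
So 69·(49) ≡ 1 (mod 169), giving 69⁻¹ ≡ 49.
x ≡ 69⁻¹·159 ≡ 49·159 ≡ 17 (mod 169).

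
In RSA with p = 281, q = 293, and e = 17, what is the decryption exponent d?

57713

φ(n) = (p−1)(q−1) = 280·292 = 81760.
Need d with 17·d ≡ 1 (mod 81760). Apply the extended Euclidean algorithm:
81760 = 4809*17 + 7
17 = 2*7 + 3
7 = 2*3 + 1
3 = 3*1 + 0
Back-substitute:
1 = 7 − 2·3
1 = −2·17 + 5·7
1 = 5·81760 − 24047·17
So 17·(-24047) ≡ 1 (mod 81760), hence d ≡ -24047 ≡ 57713 (mod 81760).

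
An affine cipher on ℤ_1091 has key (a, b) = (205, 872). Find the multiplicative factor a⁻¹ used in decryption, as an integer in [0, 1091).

314

Extended Euclidean algorithm:
1091 = 5×205 + 66
205 = 3×66 + 7
66 = 9×7 + 3
7 = 2×3 + 1
3 = 3×1 + 0
Since gcd(205, 1091) = 1, back-substitute to write 1 as a combination:
1 = 7 − 2·3
1 = −2·66 + 19·7
1 = 19·205 − 59·66
1 = −59·1091 + 314·205
So 205·314 ≡ 1 (mod 1091).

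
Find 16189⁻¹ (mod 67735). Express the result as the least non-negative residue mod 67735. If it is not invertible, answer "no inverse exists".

Run Euclid on (67735, 16189):
67735 = 4*16189 + 2979
16189 = 5*2979 + 1294
2979 = 2*1294 + 391
1294 = 3*391 + 121
391 = 3*121 + 28
121 = 4*28 + 9
28 = 3*9 + 1
9 = 9*1 + 0
Since gcd(16189, 67735) = 1, back-substitute to write 1 as a combination:
1 = 28 − 3·9
1 = −3·121 + 13·28
1 = 13·391 − 42·121
1 = −42·1294 + 139·391
1 = 139·2979 − 320·1294
1 = −320·16189 + 1739·2979
1 = 1739·67735 − 7276·16189
Thus 16189·(-7276) ≡ 1 (mod 67735); reducing, -7276 mod 67735 = 60459.

60459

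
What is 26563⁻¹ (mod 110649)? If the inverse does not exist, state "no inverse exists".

Extended Euclidean algorithm:
110649 = 4·26563 + 4397
26563 = 6·4397 + 181
4397 = 24·181 + 53
181 = 3·53 + 22
53 = 2·22 + 9
22 = 2·9 + 4
9 = 2·4 + 1
4 = 4·1 + 0
Since gcd(26563, 110649) = 1, back-substitute to write 1 as a combination:
1 = 9 − 2·4
1 = −2·22 + 5·9
1 = 5·53 − 12·22
1 = −12·181 + 41·53
1 = 41·4397 − 996·181
1 = −996·26563 + 6017·4397
1 = 6017·110649 − 25064·26563
Thus 26563·(-25064) ≡ 1 (mod 110649); reducing, -25064 mod 110649 = 85585.

85585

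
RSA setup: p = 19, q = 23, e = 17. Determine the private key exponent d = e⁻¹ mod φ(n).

233

φ(n) = (p−1)(q−1) = 18·22 = 396.
Need d with 17·d ≡ 1 (mod 396). Apply the extended Euclidean algorithm:
396 = 23·17 + 5
17 = 3·5 + 2
5 = 2·2 + 1
2 = 2·1 + 0
Back-substitute:
1 = 5 − 2·2
1 = −2·17 + 7·5
1 = 7·396 − 163·17
So 17·(-163) ≡ 1 (mod 396), hence d ≡ -163 ≡ 233 (mod 396).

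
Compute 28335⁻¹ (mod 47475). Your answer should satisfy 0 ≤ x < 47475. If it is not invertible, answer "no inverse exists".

no inverse exists

Compute gcd(28335, 47475):
47475 = 1·28335 + 19140
28335 = 1·19140 + 9195
19140 = 2·9195 + 750
9195 = 12·750 + 195
750 = 3·195 + 165
195 = 1·165 + 30
165 = 5·30 + 15
30 = 2·15 + 0
The gcd is 15, not 1, hence no inverse exists.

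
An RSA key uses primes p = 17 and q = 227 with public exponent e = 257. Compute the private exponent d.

2209

φ(n) = (p−1)(q−1) = 16·226 = 3616.
Need d with 257·d ≡ 1 (mod 3616). Apply the extended Euclidean algorithm:
3616 = 14·257 + 18
257 = 14·18 + 5
18 = 3·5 + 3
5 = 1·3 + 2
3 = 1·2 + 1
2 = 2·1 + 0
Back-substitute:
1 = 3 − 2
1 = −5 + 2·3
1 = 2·18 − 7·5
1 = −7·257 + 100·18
1 = 100·3616 − 1407·257
So 257·(-1407) ≡ 1 (mod 3616), hence d ≡ -1407 ≡ 2209 (mod 3616).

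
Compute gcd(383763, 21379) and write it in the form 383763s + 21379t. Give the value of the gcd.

Euclidean algorithm:
383763 = 17*21379 + 20320
21379 = 1*20320 + 1059
20320 = 19*1059 + 199
1059 = 5*199 + 64
199 = 3*64 + 7
64 = 9*7 + 1
7 = 7*1 + 0
gcd(383763, 21379) = 1.
Express as a combination:
1 = 64 − 9·7
1 = −9·199 + 28·64
1 = 28·1059 − 149·199
1 = −149·20320 + 2859·1059
1 = 2859·21379 − 3008·20320
1 = −3008·383763 + 53995·21379
So 1 = (-3008)·383763 + (53995)·21379.

1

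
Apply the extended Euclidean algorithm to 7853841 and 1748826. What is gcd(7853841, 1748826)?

9

Apply Euclid's algorithm to 7853841 and 1748826:
7853841 = 4*1748826 + 858537
1748826 = 2*858537 + 31752
858537 = 27*31752 + 1233
31752 = 25*1233 + 927
1233 = 1*927 + 306
927 = 3*306 + 9
306 = 34*9 + 0
gcd(7853841, 1748826) = 9.
Working backward:
9 = 927 − 3·306
9 = −3·1233 + 4·927
9 = 4·31752 − 103·1233
9 = −103·858537 + 2785·31752
9 = 2785·1748826 − 5673·858537
9 = −5673·7853841 + 25477·1748826
So 9 = (-5673)·7853841 + (25477)·1748826.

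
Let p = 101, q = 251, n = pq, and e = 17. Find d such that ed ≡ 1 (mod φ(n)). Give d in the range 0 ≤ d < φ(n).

7353

φ(n) = (p−1)(q−1) = 100·250 = 25000.
Need d with 17·d ≡ 1 (mod 25000). Apply the extended Euclidean algorithm:
25000 = 1470·17 + 10
17 = 1·10 + 7
10 = 1·7 + 3
7 = 2·3 + 1
3 = 3·1 + 0
Back-substitute:
1 = 7 − 2·3
1 = −2·10 + 3·7
1 = 3·17 − 5·10
1 = −5·25000 + 7353·17
So 17·7353 ≡ 1 (mod 25000), hence d = 7353.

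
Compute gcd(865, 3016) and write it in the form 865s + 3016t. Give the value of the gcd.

1

Euclidean algorithm:
3016 = 3×865 + 421
865 = 2×421 + 23
421 = 18×23 + 7
23 = 3×7 + 2
7 = 3×2 + 1
2 = 2×1 + 0
gcd(865, 3016) = 1.
Working backward:
1 = 7 − 3·2
1 = −3·23 + 10·7
1 = 10·421 − 183·23
1 = −183·865 + 376·421
1 = 376·3016 − 1311·865
So 1 = (376)·3016 + (-1311)·865.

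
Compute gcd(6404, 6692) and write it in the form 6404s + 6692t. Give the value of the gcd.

4

Apply Euclid's algorithm to 6692 and 6404:
6692 = 1*6404 + 288
6404 = 22*288 + 68
288 = 4*68 + 16
68 = 4*16 + 4
16 = 4*4 + 0
gcd(6404, 6692) = 4.
Back-substituting:
4 = 68 − 4·16
4 = −4·288 + 17·68
4 = 17·6404 − 378·288
4 = −378·6692 + 395·6404
So 4 = (-378)·6692 + (395)·6404.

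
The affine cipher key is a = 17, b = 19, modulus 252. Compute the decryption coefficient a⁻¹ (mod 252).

gcd(252, 17) by repeated division:
252 = 14·17 + 14
17 = 1·14 + 3
14 = 4·3 + 2
3 = 1·2 + 1
2 = 2·1 + 0
gcd = 1, so the inverse exists. Back-substitute:
1 = 3 − 2
1 = −14 + 5·3
1 = 5·17 − 6·14
1 = −6·252 + 89·17
So 17·89 ≡ 1 (mod 252).

89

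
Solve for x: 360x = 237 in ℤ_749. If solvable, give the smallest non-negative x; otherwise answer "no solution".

681

First find gcd(360, 749):
749 = 2*360 + 29
360 = 12*29 + 12
29 = 2*12 + 5
12 = 2*5 + 2
5 = 2*2 + 1
2 = 2*1 + 0
gcd = 1, so a unique solution mod 749 exists.
Back-substitute for the Bézout coefficients:
1 = 5 − 2·2
1 = −2·12 + 5·5
1 = 5·29 − 12·12
1 = −12·360 + 149·29
1 = 149·749 − 310·360
So 360·(-310) ≡ 1 (mod 749), giving 360⁻¹ ≡ 439.
x ≡ 360⁻¹·237 ≡ 439·237 ≡ 681 (mod 749).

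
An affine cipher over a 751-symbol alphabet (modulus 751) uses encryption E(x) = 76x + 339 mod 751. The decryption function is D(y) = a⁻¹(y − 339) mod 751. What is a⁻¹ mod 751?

168

Extended Euclidean algorithm:
751 = 9·76 + 67
76 = 1·67 + 9
67 = 7·9 + 4
9 = 2·4 + 1
4 = 4·1 + 0
gcd = 1, so the inverse exists. Back-substitute:
1 = 9 − 2·4
1 = −2·67 + 15·9
1 = 15·76 − 17·67
1 = −17·751 + 168·76
So 76·168 ≡ 1 (mod 751).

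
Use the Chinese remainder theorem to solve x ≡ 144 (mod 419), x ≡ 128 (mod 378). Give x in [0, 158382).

Write x = 144 + 419·k. Then 419·k ≡ 128 − 144 ≡ 362 (mod 378).
Need 419⁻¹ mod 378. Extended Euclid on (378, 41):
378 = 9·41 + 9
41 = 4·9 + 5
9 = 1·5 + 4
5 = 1·4 + 1
4 = 4·1 + 0
Back-substitute:
1 = 5 − 4
1 = −9 + 2·5
1 = 2·41 − 9·9
1 = −9·378 + 83·41
419⁻¹ ≡ 83 (mod 378), so k ≡ 83·362 ≡ 184 (mod 378).
x = 144 + 419·184 = 77240.

77240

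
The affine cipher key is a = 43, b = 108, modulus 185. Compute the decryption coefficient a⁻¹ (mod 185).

gcd(185, 43) by repeated division:
185 = 4*43 + 13
43 = 3*13 + 4
13 = 3*4 + 1
4 = 4*1 + 0
Since gcd(43, 185) = 1, back-substitute to write 1 as a combination:
1 = 13 − 3·4
1 = −3·43 + 10·13
1 = 10·185 − 43·43
Hence 43⁻¹ ≡ -43 ≡ 142 (mod 185).

142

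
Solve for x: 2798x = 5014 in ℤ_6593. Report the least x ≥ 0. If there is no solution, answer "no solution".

638

First find gcd(2798, 6593):
6593 = 2×2798 + 997
2798 = 2×997 + 804
997 = 1×804 + 193
804 = 4×193 + 32
193 = 6×32 + 1
32 = 32×1 + 0
gcd = 1, so a unique solution mod 6593 exists.
Back-substitute for the Bézout coefficients:
1 = 193 − 6·32
1 = −6·804 + 25·193
1 = 25·997 − 31·804
1 = −31·2798 + 87·997
1 = 87·6593 − 205·2798
So 2798·(-205) ≡ 1 (mod 6593), giving 2798⁻¹ ≡ 6388.
x ≡ 2798⁻¹·5014 ≡ 6388·5014 ≡ 638 (mod 6593).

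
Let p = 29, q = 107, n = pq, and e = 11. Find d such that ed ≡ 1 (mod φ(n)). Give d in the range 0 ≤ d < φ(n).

1619

φ(n) = (p−1)(q−1) = 28·106 = 2968.
Need d with 11·d ≡ 1 (mod 2968). Apply the extended Euclidean algorithm:
2968 = 269*11 + 9
11 = 1*9 + 2
9 = 4*2 + 1
2 = 2*1 + 0
Back-substitute:
1 = 9 − 4·2
1 = −4·11 + 5·9
1 = 5·2968 − 1349·11
So 11·(-1349) ≡ 1 (mod 2968), hence d ≡ -1349 ≡ 1619 (mod 2968).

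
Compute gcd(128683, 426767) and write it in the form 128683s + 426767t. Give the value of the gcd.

Euclidean algorithm:
426767 = 3·128683 + 40718
128683 = 3·40718 + 6529
40718 = 6·6529 + 1544
6529 = 4·1544 + 353
1544 = 4·353 + 132
353 = 2·132 + 89
132 = 1·89 + 43
89 = 2·43 + 3
43 = 14·3 + 1
3 = 3·1 + 0
gcd(128683, 426767) = 1.
Working backward:
1 = 43 − 14·3
1 = −14·89 + 29·43
1 = 29·132 − 43·89
1 = −43·353 + 115·132
1 = 115·1544 − 503·353
1 = −503·6529 + 2127·1544
1 = 2127·40718 − 13265·6529
1 = −13265·128683 + 41922·40718
1 = 41922·426767 − 139031·128683
So 1 = (41922)·426767 + (-139031)·128683.

1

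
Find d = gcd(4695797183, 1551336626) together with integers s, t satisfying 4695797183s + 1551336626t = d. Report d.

Apply Euclid's algorithm to 4695797183 and 1551336626:
4695797183 = 3·1551336626 + 41787305
1551336626 = 37·41787305 + 5206341
41787305 = 8·5206341 + 136577
5206341 = 38·136577 + 16415
136577 = 8·16415 + 5257
16415 = 3·5257 + 644
5257 = 8·644 + 105
644 = 6·105 + 14
105 = 7·14 + 7
14 = 2·7 + 0
gcd(4695797183, 1551336626) = 7.
Working backward:
7 = 105 − 7·14
7 = −7·644 + 43·105
7 = 43·5257 − 351·644
7 = −351·16415 + 1096·5257
7 = 1096·136577 − 9119·16415
7 = −9119·5206341 + 347618·136577
7 = 347618·41787305 − 2790063·5206341
7 = −2790063·1551336626 + 103579949·41787305
7 = 103579949·4695797183 − 313529910·1551336626
So 7 = (103579949)·4695797183 + (-313529910)·1551336626.

7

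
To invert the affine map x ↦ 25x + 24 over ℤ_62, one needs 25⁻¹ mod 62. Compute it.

Run Euclid on (62, 25):
62 = 2×25 + 12
25 = 2×12 + 1
12 = 12×1 + 0
gcd = 1, so the inverse exists. Back-substitute:
1 = 25 − 2·12
1 = −2·62 + 5·25
So 25·5 ≡ 1 (mod 62).

5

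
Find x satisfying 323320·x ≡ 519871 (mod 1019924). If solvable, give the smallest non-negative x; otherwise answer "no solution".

no solution

gcd(323320, 1019924):
1019924 = 3*323320 + 49964
323320 = 6*49964 + 23536
49964 = 2*23536 + 2892
23536 = 8*2892 + 400
2892 = 7*400 + 92
400 = 4*92 + 32
92 = 2*32 + 28
32 = 1*28 + 4
28 = 7*4 + 0
gcd = 4, but 4 ∤ 519871, so the congruence has no solution.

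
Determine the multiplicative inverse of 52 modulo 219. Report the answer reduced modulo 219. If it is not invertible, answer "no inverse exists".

gcd(219, 52) by repeated division:
219 = 4·52 + 11
52 = 4·11 + 8
11 = 1·8 + 3
8 = 2·3 + 2
3 = 1·2 + 1
2 = 2·1 + 0
The gcd is 1. Working backward:
1 = 3 − 2
1 = −8 + 3·3
1 = 3·11 − 4·8
1 = −4·52 + 19·11
1 = 19·219 − 80·52
Thus 52·(-80) ≡ 1 (mod 219); reducing, -80 mod 219 = 139.

139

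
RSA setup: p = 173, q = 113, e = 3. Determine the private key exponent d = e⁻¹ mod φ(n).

12843

φ(n) = (p−1)(q−1) = 172·112 = 19264.
Need d with 3·d ≡ 1 (mod 19264). Apply the extended Euclidean algorithm:
19264 = 6421·3 + 1
3 = 3·1 + 0
Back-substitute:
1 = 19264 − 6421·3
So 3·(-6421) ≡ 1 (mod 19264), hence d ≡ -6421 ≡ 12843 (mod 19264).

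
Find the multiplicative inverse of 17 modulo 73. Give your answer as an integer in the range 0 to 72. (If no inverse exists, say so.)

Apply the Euclidean algorithm to 73 and 17:
73 = 4·17 + 5
17 = 3·5 + 2
5 = 2·2 + 1
2 = 2·1 + 0
The gcd is 1. Working backward:
1 = 5 − 2·2
1 = −2·17 + 7·5
1 = 7·73 − 30·17
Thus 17·(-30) ≡ 1 (mod 73); reducing, -30 mod 73 = 43.

43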